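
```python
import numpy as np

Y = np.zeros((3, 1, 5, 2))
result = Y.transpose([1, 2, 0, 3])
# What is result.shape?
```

(1, 5, 3, 2)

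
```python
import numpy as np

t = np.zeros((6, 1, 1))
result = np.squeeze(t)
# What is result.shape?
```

(6,)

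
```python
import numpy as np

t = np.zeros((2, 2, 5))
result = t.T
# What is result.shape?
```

(5, 2, 2)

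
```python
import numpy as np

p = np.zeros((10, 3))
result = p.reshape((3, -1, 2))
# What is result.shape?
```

(3, 5, 2)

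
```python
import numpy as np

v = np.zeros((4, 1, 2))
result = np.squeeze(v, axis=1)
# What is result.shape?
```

(4, 2)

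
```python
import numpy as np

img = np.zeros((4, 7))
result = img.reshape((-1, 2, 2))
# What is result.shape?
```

(7, 2, 2)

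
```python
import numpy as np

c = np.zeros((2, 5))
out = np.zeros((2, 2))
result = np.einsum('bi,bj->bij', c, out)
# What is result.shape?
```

(2, 5, 2)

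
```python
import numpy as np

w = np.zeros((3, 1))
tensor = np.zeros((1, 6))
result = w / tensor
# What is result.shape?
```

(3, 6)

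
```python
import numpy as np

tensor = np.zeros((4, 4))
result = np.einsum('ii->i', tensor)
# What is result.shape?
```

(4,)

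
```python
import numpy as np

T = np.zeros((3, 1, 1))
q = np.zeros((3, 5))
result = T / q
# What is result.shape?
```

(3, 3, 5)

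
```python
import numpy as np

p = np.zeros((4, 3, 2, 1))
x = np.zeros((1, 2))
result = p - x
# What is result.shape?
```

(4, 3, 2, 2)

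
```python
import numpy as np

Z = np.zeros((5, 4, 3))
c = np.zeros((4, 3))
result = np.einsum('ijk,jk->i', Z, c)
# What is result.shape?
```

(5,)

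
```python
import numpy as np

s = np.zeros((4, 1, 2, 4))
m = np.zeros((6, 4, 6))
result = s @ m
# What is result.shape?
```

(4, 6, 2, 6)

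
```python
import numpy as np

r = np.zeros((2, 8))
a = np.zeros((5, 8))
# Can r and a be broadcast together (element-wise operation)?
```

No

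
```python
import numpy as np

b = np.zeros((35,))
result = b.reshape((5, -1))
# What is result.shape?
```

(5, 7)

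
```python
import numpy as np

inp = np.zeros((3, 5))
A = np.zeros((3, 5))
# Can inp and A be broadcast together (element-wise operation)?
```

Yes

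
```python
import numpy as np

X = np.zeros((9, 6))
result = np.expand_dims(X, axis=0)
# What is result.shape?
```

(1, 9, 6)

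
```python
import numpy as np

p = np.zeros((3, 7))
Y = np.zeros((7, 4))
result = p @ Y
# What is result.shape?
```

(3, 4)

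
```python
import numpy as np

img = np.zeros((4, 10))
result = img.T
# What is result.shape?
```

(10, 4)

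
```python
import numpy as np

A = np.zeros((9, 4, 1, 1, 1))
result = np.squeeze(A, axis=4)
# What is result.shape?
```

(9, 4, 1, 1)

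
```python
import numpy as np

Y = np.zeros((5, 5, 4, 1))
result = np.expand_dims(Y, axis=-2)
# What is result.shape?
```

(5, 5, 4, 1, 1)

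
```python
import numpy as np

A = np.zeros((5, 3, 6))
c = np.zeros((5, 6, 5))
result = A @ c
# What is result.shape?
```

(5, 3, 5)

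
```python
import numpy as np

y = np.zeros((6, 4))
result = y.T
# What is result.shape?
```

(4, 6)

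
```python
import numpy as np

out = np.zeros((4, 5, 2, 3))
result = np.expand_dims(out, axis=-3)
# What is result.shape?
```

(4, 5, 1, 2, 3)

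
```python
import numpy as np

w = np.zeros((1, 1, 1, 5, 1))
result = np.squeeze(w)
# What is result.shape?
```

(5,)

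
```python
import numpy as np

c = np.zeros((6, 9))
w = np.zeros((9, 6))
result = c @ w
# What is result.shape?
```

(6, 6)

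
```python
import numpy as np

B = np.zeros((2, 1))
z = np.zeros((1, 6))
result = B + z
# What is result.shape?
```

(2, 6)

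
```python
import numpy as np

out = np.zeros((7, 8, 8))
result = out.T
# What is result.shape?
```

(8, 8, 7)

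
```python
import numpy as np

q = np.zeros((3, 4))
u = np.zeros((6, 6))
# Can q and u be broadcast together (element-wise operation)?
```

No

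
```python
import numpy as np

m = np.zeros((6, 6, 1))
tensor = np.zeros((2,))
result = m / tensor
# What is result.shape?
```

(6, 6, 2)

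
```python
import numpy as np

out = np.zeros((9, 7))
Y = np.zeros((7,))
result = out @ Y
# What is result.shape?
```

(9,)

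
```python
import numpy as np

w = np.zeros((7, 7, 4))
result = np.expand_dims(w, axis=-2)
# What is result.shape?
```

(7, 7, 1, 4)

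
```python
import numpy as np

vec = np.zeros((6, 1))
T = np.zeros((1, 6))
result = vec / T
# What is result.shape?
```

(6, 6)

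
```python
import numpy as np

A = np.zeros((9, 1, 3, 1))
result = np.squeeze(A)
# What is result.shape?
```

(9, 3)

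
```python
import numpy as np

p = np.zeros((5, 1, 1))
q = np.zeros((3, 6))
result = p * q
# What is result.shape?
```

(5, 3, 6)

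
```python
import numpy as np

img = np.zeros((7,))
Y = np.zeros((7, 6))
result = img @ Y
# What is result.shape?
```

(6,)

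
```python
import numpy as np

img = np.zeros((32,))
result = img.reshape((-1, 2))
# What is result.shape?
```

(16, 2)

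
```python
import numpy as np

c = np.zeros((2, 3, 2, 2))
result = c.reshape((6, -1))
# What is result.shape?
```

(6, 4)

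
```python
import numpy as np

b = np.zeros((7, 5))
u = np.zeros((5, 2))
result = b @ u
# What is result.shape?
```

(7, 2)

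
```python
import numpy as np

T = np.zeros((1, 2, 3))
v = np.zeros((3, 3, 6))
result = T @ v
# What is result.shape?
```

(3, 2, 6)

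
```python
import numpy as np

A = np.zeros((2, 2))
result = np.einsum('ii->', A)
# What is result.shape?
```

()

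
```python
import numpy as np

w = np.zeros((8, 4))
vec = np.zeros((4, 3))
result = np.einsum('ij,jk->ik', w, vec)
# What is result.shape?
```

(8, 3)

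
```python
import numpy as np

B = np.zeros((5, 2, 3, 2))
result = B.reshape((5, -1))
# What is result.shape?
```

(5, 12)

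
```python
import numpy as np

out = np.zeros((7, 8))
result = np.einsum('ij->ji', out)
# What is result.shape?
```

(8, 7)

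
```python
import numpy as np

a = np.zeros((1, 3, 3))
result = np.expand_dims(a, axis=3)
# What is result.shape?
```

(1, 3, 3, 1)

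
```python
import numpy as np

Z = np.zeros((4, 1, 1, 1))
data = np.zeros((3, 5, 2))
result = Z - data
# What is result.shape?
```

(4, 3, 5, 2)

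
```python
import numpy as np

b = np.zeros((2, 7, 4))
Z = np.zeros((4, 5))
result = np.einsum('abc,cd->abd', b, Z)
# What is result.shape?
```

(2, 7, 5)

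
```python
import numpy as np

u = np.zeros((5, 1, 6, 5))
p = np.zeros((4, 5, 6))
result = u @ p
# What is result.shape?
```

(5, 4, 6, 6)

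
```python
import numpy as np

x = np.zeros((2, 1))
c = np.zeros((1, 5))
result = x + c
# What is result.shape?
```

(2, 5)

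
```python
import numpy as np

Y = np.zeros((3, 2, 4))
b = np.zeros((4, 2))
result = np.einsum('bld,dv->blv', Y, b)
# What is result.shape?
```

(3, 2, 2)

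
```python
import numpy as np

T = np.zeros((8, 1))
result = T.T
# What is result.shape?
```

(1, 8)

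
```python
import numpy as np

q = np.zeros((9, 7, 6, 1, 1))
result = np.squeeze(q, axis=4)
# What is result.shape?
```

(9, 7, 6, 1)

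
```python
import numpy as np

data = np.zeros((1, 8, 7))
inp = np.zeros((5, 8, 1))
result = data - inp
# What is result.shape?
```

(5, 8, 7)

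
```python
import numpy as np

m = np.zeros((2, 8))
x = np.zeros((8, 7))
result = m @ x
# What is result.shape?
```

(2, 7)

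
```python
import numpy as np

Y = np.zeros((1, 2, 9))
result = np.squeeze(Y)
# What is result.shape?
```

(2, 9)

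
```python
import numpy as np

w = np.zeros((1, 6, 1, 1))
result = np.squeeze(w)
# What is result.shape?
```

(6,)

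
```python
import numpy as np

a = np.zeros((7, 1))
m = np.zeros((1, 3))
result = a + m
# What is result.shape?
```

(7, 3)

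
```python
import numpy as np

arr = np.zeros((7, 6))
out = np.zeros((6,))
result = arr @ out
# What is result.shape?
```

(7,)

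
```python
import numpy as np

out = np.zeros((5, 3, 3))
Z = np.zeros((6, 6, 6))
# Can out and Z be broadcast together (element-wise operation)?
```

No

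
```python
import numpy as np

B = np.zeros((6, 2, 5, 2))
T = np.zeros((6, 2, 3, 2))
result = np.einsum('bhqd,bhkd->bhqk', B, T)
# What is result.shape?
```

(6, 2, 5, 3)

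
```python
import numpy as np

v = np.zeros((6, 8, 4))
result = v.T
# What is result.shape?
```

(4, 8, 6)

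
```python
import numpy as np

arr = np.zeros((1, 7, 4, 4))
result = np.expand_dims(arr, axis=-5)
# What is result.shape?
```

(1, 1, 7, 4, 4)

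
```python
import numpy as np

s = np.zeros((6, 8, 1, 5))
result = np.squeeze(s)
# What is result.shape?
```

(6, 8, 5)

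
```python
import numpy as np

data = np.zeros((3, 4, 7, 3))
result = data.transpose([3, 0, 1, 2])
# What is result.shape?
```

(3, 3, 4, 7)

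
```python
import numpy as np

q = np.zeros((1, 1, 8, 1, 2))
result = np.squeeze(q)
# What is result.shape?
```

(8, 2)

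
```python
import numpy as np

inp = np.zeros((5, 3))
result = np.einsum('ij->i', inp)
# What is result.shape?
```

(5,)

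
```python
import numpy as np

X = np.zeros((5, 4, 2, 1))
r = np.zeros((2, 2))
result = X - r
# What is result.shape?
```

(5, 4, 2, 2)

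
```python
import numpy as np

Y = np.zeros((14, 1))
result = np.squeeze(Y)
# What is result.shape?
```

(14,)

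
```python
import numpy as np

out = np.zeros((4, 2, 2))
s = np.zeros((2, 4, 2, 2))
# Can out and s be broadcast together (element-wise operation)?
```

Yes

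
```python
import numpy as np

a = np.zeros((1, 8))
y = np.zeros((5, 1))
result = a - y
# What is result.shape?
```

(5, 8)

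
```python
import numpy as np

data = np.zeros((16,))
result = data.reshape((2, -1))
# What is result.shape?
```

(2, 8)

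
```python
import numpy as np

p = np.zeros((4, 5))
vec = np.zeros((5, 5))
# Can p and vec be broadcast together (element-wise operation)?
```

No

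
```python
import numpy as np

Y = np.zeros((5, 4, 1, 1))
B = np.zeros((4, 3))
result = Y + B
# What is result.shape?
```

(5, 4, 4, 3)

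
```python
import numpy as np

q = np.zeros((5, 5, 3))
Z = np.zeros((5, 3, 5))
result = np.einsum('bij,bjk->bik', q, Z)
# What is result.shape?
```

(5, 5, 5)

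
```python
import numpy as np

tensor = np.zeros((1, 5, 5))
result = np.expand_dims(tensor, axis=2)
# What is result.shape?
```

(1, 5, 1, 5)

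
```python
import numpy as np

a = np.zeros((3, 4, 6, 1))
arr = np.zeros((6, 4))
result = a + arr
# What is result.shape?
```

(3, 4, 6, 4)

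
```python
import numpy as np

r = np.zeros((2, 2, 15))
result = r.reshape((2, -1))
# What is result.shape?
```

(2, 30)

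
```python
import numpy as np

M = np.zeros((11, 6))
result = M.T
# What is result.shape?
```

(6, 11)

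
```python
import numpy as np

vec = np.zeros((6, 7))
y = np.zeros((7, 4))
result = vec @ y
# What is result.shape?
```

(6, 4)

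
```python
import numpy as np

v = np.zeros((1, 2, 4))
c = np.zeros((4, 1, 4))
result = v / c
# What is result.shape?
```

(4, 2, 4)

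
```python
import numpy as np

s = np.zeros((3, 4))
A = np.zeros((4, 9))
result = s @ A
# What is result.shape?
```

(3, 9)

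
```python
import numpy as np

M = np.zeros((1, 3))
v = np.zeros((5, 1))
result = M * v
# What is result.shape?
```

(5, 3)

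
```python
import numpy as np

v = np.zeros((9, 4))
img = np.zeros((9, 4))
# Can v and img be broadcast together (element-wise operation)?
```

Yes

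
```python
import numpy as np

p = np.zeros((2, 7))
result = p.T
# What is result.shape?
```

(7, 2)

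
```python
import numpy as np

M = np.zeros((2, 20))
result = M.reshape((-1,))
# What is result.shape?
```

(40,)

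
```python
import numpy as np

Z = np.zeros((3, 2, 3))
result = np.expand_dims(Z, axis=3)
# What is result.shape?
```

(3, 2, 3, 1)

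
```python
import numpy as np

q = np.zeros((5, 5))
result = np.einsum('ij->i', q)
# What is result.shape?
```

(5,)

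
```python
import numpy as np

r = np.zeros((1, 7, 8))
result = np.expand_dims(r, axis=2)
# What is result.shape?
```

(1, 7, 1, 8)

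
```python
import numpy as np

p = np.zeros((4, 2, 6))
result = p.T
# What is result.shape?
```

(6, 2, 4)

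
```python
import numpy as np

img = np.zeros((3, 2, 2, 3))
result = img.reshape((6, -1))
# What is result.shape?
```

(6, 6)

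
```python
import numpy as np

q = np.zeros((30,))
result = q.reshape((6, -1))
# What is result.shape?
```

(6, 5)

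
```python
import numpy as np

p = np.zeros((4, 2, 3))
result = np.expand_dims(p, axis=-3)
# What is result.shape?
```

(4, 1, 2, 3)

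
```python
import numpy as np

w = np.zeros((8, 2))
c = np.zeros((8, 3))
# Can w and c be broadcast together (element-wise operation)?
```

No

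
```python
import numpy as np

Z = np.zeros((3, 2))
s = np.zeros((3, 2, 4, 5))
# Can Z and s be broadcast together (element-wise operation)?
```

No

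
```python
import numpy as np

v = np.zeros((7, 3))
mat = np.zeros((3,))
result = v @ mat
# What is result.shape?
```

(7,)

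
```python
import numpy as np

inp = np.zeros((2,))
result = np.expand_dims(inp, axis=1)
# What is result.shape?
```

(2, 1)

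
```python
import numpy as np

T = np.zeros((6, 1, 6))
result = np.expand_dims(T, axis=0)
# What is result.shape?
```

(1, 6, 1, 6)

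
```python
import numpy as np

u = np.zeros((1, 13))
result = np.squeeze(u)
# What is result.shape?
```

(13,)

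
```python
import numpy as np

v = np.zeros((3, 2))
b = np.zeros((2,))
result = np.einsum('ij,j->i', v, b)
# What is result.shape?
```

(3,)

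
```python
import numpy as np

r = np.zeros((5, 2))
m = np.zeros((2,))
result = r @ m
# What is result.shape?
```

(5,)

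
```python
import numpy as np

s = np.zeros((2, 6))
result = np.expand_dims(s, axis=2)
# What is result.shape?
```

(2, 6, 1)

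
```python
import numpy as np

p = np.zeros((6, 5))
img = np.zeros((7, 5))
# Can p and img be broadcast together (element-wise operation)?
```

No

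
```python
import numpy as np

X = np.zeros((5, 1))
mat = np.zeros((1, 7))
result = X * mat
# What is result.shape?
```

(5, 7)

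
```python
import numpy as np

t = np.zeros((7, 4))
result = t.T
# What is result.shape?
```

(4, 7)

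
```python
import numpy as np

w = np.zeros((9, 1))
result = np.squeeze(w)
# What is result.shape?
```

(9,)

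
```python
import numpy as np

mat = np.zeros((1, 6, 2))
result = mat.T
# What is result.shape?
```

(2, 6, 1)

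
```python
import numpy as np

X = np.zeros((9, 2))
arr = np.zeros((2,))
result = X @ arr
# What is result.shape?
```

(9,)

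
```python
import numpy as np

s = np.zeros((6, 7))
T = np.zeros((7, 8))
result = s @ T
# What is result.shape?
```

(6, 8)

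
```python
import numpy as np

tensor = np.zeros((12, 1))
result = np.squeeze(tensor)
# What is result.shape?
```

(12,)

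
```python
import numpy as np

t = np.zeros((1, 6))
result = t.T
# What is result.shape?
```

(6, 1)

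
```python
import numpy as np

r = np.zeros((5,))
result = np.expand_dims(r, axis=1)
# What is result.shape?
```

(5, 1)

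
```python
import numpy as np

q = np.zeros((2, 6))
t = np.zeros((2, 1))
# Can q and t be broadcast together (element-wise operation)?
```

Yes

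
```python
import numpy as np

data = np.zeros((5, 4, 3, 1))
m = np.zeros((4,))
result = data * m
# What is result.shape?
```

(5, 4, 3, 4)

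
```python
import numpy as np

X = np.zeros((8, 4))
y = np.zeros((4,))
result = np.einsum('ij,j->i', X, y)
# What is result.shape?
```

(8,)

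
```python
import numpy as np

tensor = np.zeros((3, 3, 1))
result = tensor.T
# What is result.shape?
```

(1, 3, 3)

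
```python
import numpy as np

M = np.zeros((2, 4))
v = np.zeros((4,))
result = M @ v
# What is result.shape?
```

(2,)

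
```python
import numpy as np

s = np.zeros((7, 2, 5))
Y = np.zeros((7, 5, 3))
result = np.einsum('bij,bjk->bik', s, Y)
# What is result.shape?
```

(7, 2, 3)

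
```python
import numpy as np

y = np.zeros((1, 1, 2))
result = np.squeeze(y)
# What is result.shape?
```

(2,)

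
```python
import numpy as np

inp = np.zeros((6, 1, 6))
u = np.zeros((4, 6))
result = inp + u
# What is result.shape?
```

(6, 4, 6)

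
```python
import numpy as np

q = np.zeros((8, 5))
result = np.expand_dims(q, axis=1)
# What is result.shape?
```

(8, 1, 5)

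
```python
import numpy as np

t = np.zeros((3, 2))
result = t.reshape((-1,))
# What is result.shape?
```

(6,)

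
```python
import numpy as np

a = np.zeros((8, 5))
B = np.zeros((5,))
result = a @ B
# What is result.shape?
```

(8,)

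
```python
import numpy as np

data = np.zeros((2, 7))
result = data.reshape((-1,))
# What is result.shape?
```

(14,)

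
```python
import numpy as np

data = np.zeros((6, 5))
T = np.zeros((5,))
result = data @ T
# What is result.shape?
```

(6,)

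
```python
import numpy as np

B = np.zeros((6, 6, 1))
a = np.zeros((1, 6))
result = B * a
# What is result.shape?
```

(6, 6, 6)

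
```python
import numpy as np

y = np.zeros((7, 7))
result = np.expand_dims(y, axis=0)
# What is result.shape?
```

(1, 7, 7)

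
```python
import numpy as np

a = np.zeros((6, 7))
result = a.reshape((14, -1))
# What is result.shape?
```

(14, 3)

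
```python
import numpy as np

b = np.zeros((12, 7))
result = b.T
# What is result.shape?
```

(7, 12)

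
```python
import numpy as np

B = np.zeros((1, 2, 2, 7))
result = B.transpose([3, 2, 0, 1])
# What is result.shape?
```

(7, 2, 1, 2)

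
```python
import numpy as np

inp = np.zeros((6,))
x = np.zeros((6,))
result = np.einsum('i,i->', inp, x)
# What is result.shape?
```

()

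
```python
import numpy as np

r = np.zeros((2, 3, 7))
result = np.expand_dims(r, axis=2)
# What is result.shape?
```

(2, 3, 1, 7)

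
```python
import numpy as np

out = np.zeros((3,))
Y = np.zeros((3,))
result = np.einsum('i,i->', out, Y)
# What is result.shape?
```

()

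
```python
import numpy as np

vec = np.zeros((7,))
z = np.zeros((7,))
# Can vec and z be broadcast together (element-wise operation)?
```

Yes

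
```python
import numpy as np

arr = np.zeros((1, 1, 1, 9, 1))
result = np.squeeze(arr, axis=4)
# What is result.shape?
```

(1, 1, 1, 9)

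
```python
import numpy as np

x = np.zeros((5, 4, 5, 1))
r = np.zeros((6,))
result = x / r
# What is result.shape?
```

(5, 4, 5, 6)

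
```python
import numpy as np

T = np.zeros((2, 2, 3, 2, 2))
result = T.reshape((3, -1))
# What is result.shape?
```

(3, 16)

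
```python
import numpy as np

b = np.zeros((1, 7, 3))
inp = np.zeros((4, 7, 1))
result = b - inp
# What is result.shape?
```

(4, 7, 3)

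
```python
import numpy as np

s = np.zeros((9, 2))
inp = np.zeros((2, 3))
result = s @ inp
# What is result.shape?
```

(9, 3)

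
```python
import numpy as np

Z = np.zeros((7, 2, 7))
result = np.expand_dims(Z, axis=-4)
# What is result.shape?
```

(1, 7, 2, 7)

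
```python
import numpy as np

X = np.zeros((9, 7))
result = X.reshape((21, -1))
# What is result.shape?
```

(21, 3)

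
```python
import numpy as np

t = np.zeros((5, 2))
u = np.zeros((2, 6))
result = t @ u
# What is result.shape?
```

(5, 6)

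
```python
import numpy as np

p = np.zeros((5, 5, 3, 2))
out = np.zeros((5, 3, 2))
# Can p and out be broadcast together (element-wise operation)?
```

Yes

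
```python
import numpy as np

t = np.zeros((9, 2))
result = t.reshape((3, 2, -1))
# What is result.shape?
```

(3, 2, 3)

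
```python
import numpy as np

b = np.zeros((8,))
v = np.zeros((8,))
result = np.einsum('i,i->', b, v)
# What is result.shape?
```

()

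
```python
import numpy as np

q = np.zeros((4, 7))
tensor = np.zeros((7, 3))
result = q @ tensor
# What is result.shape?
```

(4, 3)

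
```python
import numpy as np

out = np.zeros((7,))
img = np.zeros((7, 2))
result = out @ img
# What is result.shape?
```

(2,)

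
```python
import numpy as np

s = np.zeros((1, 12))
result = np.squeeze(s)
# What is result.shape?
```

(12,)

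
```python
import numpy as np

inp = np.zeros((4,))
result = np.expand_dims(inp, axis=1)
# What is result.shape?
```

(4, 1)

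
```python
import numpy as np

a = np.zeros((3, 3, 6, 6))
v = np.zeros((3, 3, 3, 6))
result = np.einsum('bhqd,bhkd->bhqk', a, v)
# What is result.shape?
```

(3, 3, 6, 3)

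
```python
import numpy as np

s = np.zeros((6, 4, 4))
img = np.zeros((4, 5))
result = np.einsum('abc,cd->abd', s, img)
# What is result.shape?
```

(6, 4, 5)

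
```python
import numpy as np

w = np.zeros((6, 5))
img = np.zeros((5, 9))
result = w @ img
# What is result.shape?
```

(6, 9)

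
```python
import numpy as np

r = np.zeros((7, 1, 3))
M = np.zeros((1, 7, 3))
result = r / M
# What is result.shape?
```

(7, 7, 3)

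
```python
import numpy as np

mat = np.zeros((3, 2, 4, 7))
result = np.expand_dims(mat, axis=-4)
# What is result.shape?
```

(3, 1, 2, 4, 7)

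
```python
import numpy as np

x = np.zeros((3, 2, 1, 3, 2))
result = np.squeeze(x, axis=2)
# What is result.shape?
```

(3, 2, 3, 2)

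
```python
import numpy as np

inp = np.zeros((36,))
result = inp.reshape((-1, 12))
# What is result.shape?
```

(3, 12)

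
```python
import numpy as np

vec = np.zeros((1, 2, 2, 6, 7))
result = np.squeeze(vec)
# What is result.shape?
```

(2, 2, 6, 7)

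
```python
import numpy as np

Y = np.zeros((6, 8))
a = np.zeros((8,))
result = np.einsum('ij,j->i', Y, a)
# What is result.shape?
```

(6,)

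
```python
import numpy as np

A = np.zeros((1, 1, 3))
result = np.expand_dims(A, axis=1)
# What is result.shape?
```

(1, 1, 1, 3)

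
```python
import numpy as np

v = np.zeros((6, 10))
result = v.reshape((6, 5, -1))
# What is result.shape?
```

(6, 5, 2)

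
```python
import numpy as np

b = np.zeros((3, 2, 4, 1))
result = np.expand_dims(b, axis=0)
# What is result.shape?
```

(1, 3, 2, 4, 1)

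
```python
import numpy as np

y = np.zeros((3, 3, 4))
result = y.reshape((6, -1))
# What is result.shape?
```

(6, 6)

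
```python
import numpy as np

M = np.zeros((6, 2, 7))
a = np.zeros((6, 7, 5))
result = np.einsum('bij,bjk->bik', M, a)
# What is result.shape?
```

(6, 2, 5)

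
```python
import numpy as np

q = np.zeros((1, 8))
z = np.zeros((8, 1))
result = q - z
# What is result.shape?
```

(8, 8)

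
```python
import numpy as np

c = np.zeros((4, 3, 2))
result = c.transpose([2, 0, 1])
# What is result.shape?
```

(2, 4, 3)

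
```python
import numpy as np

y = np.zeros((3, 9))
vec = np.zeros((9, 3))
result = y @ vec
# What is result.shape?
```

(3, 3)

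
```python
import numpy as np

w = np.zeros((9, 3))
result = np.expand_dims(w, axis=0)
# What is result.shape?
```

(1, 9, 3)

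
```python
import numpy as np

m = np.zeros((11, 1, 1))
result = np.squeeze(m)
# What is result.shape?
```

(11,)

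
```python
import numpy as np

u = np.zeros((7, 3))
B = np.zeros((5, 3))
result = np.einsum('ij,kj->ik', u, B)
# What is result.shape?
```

(7, 5)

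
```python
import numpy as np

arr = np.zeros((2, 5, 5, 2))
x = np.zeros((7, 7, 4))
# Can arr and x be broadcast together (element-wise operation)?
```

No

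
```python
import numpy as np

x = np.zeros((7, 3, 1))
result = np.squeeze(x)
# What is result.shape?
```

(7, 3)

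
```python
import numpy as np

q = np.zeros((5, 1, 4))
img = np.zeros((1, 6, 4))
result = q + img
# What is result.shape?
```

(5, 6, 4)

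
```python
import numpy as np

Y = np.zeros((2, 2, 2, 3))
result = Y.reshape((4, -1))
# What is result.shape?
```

(4, 6)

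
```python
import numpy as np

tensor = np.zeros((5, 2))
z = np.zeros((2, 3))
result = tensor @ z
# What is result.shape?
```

(5, 3)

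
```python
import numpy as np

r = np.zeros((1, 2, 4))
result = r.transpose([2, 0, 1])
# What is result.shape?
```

(4, 1, 2)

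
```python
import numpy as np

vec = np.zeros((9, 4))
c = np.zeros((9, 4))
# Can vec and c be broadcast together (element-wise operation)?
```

Yes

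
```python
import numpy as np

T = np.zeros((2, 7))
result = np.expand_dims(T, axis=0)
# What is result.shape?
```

(1, 2, 7)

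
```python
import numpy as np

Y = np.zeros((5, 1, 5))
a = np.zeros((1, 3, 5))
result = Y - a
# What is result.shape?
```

(5, 3, 5)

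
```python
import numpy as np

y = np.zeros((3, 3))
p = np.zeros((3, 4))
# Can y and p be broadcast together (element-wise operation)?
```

No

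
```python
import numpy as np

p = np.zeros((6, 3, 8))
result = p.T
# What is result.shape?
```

(8, 3, 6)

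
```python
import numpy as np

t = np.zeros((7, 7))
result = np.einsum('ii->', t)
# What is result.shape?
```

()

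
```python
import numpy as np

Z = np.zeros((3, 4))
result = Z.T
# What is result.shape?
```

(4, 3)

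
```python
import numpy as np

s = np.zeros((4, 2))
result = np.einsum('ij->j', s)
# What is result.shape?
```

(2,)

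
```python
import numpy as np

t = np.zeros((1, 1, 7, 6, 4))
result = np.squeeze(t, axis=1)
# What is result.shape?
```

(1, 7, 6, 4)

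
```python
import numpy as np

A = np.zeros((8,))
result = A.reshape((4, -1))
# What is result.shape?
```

(4, 2)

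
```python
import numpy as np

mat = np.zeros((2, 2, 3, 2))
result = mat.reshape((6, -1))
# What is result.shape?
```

(6, 4)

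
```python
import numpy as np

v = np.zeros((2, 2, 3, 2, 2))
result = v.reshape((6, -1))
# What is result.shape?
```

(6, 8)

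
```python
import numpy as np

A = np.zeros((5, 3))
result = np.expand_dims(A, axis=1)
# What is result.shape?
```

(5, 1, 3)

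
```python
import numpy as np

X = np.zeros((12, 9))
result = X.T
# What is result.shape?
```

(9, 12)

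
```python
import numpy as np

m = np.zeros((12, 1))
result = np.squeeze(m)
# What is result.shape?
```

(12,)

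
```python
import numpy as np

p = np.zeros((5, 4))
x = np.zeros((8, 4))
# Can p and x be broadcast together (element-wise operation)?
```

No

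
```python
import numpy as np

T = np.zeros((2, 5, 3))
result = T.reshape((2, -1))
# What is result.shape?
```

(2, 15)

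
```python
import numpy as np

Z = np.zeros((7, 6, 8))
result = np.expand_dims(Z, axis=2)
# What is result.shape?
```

(7, 6, 1, 8)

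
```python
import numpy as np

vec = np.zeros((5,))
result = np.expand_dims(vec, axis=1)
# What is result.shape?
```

(5, 1)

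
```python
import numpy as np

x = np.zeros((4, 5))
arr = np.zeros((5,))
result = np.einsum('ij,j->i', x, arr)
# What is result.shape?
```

(4,)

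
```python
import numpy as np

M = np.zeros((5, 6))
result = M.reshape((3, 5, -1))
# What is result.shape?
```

(3, 5, 2)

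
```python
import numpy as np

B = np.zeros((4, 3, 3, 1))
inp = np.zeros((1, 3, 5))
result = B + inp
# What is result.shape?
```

(4, 3, 3, 5)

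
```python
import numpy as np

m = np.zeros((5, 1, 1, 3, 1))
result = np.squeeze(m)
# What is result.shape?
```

(5, 3)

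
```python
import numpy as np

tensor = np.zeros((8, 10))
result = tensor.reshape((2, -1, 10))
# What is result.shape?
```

(2, 4, 10)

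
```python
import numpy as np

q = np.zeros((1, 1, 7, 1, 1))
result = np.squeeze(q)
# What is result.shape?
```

(7,)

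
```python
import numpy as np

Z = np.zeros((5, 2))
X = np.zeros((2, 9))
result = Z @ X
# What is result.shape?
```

(5, 9)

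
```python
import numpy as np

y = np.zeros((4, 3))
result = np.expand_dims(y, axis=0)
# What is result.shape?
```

(1, 4, 3)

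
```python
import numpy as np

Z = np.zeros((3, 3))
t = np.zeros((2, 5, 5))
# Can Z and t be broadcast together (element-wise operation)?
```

No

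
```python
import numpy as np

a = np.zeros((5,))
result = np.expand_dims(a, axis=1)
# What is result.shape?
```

(5, 1)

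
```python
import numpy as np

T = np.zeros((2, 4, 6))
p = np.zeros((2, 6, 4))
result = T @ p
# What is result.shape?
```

(2, 4, 4)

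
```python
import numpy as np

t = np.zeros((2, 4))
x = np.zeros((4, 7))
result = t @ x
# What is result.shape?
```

(2, 7)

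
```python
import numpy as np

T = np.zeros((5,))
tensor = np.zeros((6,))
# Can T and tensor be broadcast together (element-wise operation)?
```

No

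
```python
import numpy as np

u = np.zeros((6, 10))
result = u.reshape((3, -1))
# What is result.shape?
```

(3, 20)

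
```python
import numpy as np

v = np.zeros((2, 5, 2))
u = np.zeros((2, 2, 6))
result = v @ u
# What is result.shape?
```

(2, 5, 6)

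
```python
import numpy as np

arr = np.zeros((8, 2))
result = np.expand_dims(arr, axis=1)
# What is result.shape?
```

(8, 1, 2)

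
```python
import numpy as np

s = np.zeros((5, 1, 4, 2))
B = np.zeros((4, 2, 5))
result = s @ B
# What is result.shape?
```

(5, 4, 4, 5)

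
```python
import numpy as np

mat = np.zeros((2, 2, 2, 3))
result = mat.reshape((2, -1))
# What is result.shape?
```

(2, 12)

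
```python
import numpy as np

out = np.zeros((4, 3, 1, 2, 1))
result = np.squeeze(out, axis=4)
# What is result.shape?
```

(4, 3, 1, 2)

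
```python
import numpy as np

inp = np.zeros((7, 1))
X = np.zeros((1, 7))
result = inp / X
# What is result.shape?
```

(7, 7)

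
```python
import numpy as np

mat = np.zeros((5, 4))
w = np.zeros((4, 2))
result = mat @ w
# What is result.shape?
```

(5, 2)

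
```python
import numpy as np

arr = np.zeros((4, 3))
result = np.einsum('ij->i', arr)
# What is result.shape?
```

(4,)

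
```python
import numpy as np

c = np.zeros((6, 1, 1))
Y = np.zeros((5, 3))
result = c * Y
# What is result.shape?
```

(6, 5, 3)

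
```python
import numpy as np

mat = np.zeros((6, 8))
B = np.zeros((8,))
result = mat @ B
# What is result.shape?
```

(6,)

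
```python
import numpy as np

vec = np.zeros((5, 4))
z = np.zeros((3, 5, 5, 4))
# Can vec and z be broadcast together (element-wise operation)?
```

Yes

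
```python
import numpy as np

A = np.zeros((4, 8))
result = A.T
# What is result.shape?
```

(8, 4)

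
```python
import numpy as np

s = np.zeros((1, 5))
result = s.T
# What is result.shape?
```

(5, 1)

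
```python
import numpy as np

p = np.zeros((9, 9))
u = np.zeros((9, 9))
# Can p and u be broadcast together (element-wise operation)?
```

Yes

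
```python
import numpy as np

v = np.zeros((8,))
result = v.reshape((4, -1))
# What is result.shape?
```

(4, 2)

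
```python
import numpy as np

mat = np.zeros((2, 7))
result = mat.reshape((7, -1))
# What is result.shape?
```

(7, 2)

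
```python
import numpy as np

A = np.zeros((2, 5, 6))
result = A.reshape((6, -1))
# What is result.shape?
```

(6, 10)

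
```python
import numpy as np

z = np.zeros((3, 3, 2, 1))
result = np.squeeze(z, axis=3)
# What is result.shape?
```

(3, 3, 2)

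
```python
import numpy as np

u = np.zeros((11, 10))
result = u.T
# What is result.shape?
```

(10, 11)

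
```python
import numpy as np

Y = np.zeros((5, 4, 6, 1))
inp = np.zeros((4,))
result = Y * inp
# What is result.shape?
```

(5, 4, 6, 4)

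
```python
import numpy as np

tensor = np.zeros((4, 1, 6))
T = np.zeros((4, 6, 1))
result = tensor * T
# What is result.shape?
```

(4, 6, 6)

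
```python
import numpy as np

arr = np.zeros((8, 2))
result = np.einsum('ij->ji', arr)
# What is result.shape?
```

(2, 8)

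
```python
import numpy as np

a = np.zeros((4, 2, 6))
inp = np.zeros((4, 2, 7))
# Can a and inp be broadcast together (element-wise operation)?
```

No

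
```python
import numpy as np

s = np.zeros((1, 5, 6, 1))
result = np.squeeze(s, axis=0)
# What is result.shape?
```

(5, 6, 1)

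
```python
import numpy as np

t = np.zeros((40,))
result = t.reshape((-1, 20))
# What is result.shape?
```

(2, 20)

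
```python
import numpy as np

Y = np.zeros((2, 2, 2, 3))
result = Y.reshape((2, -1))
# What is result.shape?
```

(2, 12)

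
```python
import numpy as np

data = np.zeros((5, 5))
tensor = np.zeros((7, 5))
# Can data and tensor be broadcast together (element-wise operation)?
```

No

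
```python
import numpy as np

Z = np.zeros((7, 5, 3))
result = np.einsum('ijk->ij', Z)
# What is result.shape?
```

(7, 5)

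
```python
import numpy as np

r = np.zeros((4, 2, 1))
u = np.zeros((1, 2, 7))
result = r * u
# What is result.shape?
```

(4, 2, 7)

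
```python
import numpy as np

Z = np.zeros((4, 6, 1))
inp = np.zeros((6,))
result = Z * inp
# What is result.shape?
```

(4, 6, 6)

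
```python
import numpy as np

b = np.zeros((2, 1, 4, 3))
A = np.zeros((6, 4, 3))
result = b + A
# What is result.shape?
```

(2, 6, 4, 3)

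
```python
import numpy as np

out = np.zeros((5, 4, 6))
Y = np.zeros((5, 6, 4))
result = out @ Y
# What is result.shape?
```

(5, 4, 4)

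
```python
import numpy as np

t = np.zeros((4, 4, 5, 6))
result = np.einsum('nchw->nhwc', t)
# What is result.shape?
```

(4, 5, 6, 4)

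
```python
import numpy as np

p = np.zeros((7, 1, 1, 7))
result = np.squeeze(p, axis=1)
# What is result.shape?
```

(7, 1, 7)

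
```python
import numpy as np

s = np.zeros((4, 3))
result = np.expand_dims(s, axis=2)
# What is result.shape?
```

(4, 3, 1)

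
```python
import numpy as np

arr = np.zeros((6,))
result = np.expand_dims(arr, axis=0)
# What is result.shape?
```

(1, 6)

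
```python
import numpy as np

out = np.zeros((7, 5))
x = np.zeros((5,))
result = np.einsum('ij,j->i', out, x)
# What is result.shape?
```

(7,)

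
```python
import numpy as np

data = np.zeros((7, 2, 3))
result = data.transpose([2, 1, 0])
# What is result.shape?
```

(3, 2, 7)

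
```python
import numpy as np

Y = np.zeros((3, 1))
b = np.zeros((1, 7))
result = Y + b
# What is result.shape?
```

(3, 7)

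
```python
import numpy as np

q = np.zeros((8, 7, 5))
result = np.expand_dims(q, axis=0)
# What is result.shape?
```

(1, 8, 7, 5)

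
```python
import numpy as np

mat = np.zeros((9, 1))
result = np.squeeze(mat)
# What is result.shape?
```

(9,)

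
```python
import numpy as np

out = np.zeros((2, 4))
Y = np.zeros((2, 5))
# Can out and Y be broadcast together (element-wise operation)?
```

No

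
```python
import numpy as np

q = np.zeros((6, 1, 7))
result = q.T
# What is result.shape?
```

(7, 1, 6)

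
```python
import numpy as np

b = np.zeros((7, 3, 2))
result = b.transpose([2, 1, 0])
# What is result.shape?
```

(2, 3, 7)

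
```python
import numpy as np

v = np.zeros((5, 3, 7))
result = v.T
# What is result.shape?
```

(7, 3, 5)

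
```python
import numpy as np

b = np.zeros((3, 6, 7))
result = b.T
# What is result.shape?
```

(7, 6, 3)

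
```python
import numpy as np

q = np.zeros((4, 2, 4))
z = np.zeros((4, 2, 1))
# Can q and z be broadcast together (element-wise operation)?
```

Yes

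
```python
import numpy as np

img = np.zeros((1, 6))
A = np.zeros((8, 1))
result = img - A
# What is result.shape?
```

(8, 6)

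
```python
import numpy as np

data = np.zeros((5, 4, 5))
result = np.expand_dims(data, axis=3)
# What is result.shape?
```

(5, 4, 5, 1)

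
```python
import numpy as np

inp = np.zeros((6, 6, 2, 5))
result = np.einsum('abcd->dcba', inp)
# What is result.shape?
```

(5, 2, 6, 6)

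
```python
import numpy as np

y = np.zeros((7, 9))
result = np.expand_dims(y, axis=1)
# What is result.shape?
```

(7, 1, 9)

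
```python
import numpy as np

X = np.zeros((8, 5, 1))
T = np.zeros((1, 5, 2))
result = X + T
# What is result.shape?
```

(8, 5, 2)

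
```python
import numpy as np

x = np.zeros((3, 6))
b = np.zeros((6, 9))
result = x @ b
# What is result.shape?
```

(3, 9)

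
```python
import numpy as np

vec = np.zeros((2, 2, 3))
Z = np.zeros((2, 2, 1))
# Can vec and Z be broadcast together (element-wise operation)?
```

Yes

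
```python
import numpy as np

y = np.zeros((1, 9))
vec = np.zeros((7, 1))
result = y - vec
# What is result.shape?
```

(7, 9)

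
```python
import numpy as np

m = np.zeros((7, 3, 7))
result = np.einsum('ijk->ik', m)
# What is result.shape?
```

(7, 7)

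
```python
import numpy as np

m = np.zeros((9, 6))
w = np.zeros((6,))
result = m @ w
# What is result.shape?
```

(9,)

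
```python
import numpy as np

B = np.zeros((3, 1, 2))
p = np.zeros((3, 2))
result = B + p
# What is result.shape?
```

(3, 3, 2)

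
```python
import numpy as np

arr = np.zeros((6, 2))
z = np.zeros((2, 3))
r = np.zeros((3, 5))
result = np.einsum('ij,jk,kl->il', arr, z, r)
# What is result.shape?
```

(6, 5)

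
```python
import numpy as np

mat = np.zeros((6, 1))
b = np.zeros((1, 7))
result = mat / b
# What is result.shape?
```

(6, 7)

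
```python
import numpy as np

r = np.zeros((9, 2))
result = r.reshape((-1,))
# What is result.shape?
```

(18,)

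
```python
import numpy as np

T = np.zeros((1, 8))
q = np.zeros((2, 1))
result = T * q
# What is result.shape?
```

(2, 8)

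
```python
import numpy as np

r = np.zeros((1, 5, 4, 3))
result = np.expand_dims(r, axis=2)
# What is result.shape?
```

(1, 5, 1, 4, 3)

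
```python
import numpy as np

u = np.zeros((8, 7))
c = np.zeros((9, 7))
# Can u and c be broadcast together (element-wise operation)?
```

No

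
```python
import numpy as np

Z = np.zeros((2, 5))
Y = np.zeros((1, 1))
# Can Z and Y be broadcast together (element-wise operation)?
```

Yes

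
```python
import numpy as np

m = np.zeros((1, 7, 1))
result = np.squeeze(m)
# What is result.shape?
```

(7,)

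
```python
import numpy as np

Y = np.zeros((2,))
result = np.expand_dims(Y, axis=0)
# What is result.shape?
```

(1, 2)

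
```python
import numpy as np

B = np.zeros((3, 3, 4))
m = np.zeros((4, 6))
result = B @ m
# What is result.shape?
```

(3, 3, 6)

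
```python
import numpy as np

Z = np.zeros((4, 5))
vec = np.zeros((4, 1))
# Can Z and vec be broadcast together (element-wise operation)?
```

Yes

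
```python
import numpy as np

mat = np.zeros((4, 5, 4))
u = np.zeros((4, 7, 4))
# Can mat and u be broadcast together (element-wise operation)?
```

No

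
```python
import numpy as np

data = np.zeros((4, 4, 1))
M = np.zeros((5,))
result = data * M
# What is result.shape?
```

(4, 4, 5)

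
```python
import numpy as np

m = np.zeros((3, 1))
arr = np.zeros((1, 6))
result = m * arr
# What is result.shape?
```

(3, 6)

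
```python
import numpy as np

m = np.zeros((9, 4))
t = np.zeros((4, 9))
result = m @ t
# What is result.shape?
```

(9, 9)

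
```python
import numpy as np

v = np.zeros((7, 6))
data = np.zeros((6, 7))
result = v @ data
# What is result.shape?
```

(7, 7)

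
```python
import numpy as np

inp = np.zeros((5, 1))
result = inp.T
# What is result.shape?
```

(1, 5)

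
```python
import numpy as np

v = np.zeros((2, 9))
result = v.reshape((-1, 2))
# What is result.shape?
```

(9, 2)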